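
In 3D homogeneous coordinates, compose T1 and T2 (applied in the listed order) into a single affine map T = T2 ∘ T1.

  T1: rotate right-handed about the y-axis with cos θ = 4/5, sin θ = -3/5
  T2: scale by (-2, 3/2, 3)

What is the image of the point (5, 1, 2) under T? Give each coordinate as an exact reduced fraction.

T(p) = (-28/5, 3/2, 69/5)

T1 rotate right-handed about the y-axis with cos θ = 4/5, sin θ = -3/5: (5, 1, 2) → (14/5, 1, 23/5)
T2 scale by (-2, 3/2, 3): (14/5, 1, 23/5) → (-28/5, 3/2, 69/5)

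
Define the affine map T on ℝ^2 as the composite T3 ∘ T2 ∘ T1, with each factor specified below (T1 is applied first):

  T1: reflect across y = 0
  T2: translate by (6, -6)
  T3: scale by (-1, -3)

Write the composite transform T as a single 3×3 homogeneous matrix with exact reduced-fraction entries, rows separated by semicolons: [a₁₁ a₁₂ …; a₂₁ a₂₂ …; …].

T = [-1 0 -6; 0 3 18; 0 0 1]

T1 = [1 0 0; 0 -1 0; 0 0 1]
T2·T1 = [1 0 6; 0 -1 -6; 0 0 1]
T3·…·T1 = [-1 0 -6; 0 3 18; 0 0 1]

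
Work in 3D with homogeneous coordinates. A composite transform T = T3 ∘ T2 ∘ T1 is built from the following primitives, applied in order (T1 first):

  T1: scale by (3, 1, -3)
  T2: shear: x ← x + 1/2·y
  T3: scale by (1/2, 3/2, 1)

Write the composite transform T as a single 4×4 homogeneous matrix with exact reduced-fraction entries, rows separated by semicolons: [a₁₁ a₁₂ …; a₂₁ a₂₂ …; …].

T1 = [3 0 0 0; 0 1 0 0; 0 0 -3 0; 0 0 0 1]
T2·T1 = [3 1/2 0 0; 0 1 0 0; 0 0 -3 0; 0 0 0 1]
T3·…·T1 = [3/2 1/4 0 0; 0 3/2 0 0; 0 0 -3 0; 0 0 0 1]

T = [3/2 1/4 0 0; 0 3/2 0 0; 0 0 -3 0; 0 0 0 1]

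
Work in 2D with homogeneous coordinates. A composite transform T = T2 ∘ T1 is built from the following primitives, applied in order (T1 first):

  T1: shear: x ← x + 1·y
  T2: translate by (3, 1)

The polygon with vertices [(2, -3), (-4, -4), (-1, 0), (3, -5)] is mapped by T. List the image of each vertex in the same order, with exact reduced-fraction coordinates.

T1 shear: x ← x + 1·y: (2, -3) → (-1, -3); (-4, -4) → (-8, -4); (-1, 0) → (-1, 0); (3, -5) → (-2, -5)
T2 translate by (3, 1): (-1, -3) → (2, -2); (-8, -4) → (-5, -3); (-1, 0) → (2, 1); (-2, -5) → (1, -4)

image vertices: (2, -2), (-5, -3), (2, 1), (1, -4)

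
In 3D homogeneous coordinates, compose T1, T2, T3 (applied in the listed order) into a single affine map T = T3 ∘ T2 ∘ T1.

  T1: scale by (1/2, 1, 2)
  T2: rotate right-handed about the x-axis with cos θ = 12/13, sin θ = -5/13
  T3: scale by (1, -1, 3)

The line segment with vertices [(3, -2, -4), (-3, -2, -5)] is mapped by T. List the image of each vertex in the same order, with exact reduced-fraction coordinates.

T1 scale by (1/2, 1, 2): (3, -2, -4) → (3/2, -2, -8); (-3, -2, -5) → (-3/2, -2, -10)
T2 rotate right-handed about the x-axis with cos θ = 12/13, sin θ = -5/13: (3/2, -2, -8) → (3/2, -64/13, -86/13); (-3/2, -2, -10) → (-3/2, -74/13, -110/13)
T3 scale by (1, -1, 3): (3/2, -64/13, -86/13) → (3/2, 64/13, -258/13); (-3/2, -74/13, -110/13) → (-3/2, 74/13, -330/13)

image vertices: (3/2, 64/13, -258/13), (-3/2, 74/13, -330/13)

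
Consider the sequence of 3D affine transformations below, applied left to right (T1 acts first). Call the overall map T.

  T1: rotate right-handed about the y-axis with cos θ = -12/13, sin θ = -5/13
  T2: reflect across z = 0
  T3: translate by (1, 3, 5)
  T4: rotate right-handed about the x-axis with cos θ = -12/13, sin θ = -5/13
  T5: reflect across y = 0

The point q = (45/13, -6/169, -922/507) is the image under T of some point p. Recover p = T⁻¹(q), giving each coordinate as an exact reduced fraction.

T1 = [-12/13 0 -5/13 0; 0 1 0 0; 5/13 0 -12/13 0; 0 0 0 1]
T2·T1 = [-12/13 0 -5/13 0; 0 1 0 0; -5/13 0 12/13 0; 0 0 0 1]
T3·…·T1 = [-12/13 0 -5/13 1; 0 1 0 3; -5/13 0 12/13 5; 0 0 0 1]
T4·…·T1 = [-12/13 0 -5/13 1; -25/169 -12/13 60/169 -11/13; 60/169 -5/13 -144/169 -75/13; 0 0 0 1]
T5·…·T1 = [-12/13 0 -5/13 1; 25/169 12/13 -60/169 11/13; 60/169 -5/13 -144/169 -75/13; 0 0 0 1]
det M = 1; M⁻¹ = [-12/13 25/169 60/169 37/13; 0 12/13 -5/13 -3; -5/13 -60/169 -144/169 -55/13; 0 0 0 1]
M⁻¹ · (45/13, -6/169, -922/507)ᵀ = (-1, -7/3, -4)ᵀ

p = (-1, -7/3, -4)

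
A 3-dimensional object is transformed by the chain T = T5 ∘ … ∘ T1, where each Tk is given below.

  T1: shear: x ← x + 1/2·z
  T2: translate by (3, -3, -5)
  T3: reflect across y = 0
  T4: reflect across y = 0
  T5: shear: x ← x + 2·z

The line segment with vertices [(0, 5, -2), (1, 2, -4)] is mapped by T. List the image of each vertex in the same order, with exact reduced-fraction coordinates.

T1 shear: x ← x + 1/2·z: (0, 5, -2) → (-1, 5, -2); (1, 2, -4) → (-1, 2, -4)
T2 translate by (3, -3, -5): (-1, 5, -2) → (2, 2, -7); (-1, 2, -4) → (2, -1, -9)
T3 reflect across y = 0: (2, 2, -7) → (2, -2, -7); (2, -1, -9) → (2, 1, -9)
T4 reflect across y = 0: (2, -2, -7) → (2, 2, -7); (2, 1, -9) → (2, -1, -9)
T5 shear: x ← x + 2·z: (2, 2, -7) → (-12, 2, -7); (2, -1, -9) → (-16, -1, -9)

image vertices: (-12, 2, -7), (-16, -1, -9)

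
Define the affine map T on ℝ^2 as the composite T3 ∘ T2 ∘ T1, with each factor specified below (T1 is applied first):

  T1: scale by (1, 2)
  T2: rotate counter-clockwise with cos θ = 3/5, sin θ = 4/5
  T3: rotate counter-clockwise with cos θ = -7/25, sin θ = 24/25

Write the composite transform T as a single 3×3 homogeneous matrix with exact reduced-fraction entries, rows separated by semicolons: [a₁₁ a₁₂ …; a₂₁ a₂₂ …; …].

T1 = [1 0 0; 0 2 0; 0 0 1]
T2·T1 = [3/5 -8/5 0; 4/5 6/5 0; 0 0 1]
T3·…·T1 = [-117/125 -88/125 0; 44/125 -234/125 0; 0 0 1]

T = [-117/125 -88/125 0; 44/125 -234/125 0; 0 0 1]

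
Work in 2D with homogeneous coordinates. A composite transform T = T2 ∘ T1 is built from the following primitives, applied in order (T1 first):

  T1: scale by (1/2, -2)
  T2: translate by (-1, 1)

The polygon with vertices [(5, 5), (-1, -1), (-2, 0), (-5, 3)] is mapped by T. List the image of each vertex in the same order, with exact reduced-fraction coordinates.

image vertices: (3/2, -9), (-3/2, 3), (-2, 1), (-7/2, -5)

T1 scale by (1/2, -2): (5, 5) → (5/2, -10); (-1, -1) → (-1/2, 2); (-2, 0) → (-1, 0); (-5, 3) → (-5/2, -6)
T2 translate by (-1, 1): (5/2, -10) → (3/2, -9); (-1/2, 2) → (-3/2, 3); (-1, 0) → (-2, 1); (-5/2, -6) → (-7/2, -5)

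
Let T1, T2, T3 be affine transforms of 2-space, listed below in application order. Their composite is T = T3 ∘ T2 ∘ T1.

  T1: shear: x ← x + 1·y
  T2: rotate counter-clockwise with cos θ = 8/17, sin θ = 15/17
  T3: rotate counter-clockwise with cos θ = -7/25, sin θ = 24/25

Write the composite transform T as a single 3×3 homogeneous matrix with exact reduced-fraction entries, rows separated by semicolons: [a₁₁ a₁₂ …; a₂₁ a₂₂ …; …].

T1 = [1 1 0; 0 1 0; 0 0 1]
T2·T1 = [8/17 -7/17 0; 15/17 23/17 0; 0 0 1]
T3·…·T1 = [-416/425 -503/425 0; 87/425 -329/425 0; 0 0 1]

T = [-416/425 -503/425 0; 87/425 -329/425 0; 0 0 1]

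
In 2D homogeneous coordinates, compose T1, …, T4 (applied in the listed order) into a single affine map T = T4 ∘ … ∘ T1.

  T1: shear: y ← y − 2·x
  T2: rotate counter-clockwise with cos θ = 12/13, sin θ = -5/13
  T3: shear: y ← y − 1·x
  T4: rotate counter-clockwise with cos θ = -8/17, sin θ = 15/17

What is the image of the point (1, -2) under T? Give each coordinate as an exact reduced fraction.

T(p) = (739/221, 240/221)

T1 shear: y ← y − 2·x: (1, -2) → (1, -4)
T2 rotate counter-clockwise with cos θ = 12/13, sin θ = -5/13: (1, -4) → (-8/13, -53/13)
T3 shear: y ← y − 1·x: (-8/13, -53/13) → (-8/13, -45/13)
T4 rotate counter-clockwise with cos θ = -8/17, sin θ = 15/17: (-8/13, -45/13) → (739/221, 240/221)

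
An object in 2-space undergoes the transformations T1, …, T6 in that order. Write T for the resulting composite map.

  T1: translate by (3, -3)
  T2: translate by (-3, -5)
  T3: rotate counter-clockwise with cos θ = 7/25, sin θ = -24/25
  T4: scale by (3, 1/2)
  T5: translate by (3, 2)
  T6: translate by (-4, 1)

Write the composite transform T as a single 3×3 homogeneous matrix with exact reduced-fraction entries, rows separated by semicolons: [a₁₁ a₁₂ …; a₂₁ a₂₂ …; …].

T1 = [1 0 3; 0 1 -3; 0 0 1]
T2·T1 = [1 0 0; 0 1 -8; 0 0 1]
T3·…·T1 = [7/25 24/25 -192/25; -24/25 7/25 -56/25; 0 0 1]
T4·…·T1 = [21/25 72/25 -576/25; -12/25 7/50 -28/25; 0 0 1]
T5·…·T1 = [21/25 72/25 -501/25; -12/25 7/50 22/25; 0 0 1]
T6·…·T1 = [21/25 72/25 -601/25; -12/25 7/50 47/25; 0 0 1]

T = [21/25 72/25 -601/25; -12/25 7/50 47/25; 0 0 1]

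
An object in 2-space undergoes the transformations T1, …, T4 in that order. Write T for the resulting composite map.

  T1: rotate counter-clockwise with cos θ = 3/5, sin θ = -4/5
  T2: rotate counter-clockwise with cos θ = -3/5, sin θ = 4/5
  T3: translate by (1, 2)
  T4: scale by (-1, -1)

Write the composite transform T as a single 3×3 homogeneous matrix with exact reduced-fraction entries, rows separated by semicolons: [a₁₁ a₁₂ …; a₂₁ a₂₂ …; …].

T = [-7/25 24/25 -1; -24/25 -7/25 -2; 0 0 1]

T1 = [3/5 4/5 0; -4/5 3/5 0; 0 0 1]
T2·T1 = [7/25 -24/25 0; 24/25 7/25 0; 0 0 1]
T3·…·T1 = [7/25 -24/25 1; 24/25 7/25 2; 0 0 1]
T4·…·T1 = [-7/25 24/25 -1; -24/25 -7/25 -2; 0 0 1]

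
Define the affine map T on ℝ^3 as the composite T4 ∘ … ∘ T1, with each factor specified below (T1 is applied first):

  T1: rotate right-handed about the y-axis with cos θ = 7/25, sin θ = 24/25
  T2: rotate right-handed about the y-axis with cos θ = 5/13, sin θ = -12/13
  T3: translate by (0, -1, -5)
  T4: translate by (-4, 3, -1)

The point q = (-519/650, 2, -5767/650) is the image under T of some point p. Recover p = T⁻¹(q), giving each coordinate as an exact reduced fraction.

p = (7/2, 0, -5/2)

T1 = [7/25 0 24/25 0; 0 1 0 0; -24/25 0 7/25 0; 0 0 0 1]
T2·T1 = [323/325 0 36/325 0; 0 1 0 0; -36/325 0 323/325 0; 0 0 0 1]
T3·…·T1 = [323/325 0 36/325 0; 0 1 0 -1; -36/325 0 323/325 -5; 0 0 0 1]
T4·…·T1 = [323/325 0 36/325 -4; 0 1 0 2; -36/325 0 323/325 -6; 0 0 0 1]
det M = 1; M⁻¹ = [323/325 0 -36/325 1076/325; 0 1 0 -2; 36/325 0 323/325 2082/325; 0 0 0 1]
M⁻¹ · (-519/650, 2, -5767/650)ᵀ = (7/2, 0, -5/2)ᵀ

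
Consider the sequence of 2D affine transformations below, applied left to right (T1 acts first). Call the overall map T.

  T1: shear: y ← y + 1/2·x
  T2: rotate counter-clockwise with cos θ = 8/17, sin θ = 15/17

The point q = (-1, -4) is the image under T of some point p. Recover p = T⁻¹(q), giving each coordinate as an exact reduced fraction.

T1 = [1 0 0; 1/2 1 0; 0 0 1]
T2·T1 = [1/34 -15/17 0; 19/17 8/17 0; 0 0 1]
det M = 1; M⁻¹ = [8/17 15/17 0; -19/17 1/34 0; 0 0 1]
M⁻¹ · (-1, -4)ᵀ = (-4, 1)ᵀ

p = (-4, 1)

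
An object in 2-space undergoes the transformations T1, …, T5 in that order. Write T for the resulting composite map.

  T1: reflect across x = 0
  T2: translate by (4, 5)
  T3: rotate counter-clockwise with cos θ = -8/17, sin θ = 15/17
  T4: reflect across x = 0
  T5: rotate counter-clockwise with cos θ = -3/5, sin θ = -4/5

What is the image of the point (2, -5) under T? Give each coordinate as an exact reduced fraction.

T1 reflect across x = 0: (2, -5) → (-2, -5)
T2 translate by (4, 5): (-2, -5) → (2, 0)
T3 rotate counter-clockwise with cos θ = -8/17, sin θ = 15/17: (2, 0) → (-16/17, 30/17)
T4 reflect across x = 0: (-16/17, 30/17) → (16/17, 30/17)
T5 rotate counter-clockwise with cos θ = -3/5, sin θ = -4/5: (16/17, 30/17) → (72/85, -154/85)

T(p) = (72/85, -154/85)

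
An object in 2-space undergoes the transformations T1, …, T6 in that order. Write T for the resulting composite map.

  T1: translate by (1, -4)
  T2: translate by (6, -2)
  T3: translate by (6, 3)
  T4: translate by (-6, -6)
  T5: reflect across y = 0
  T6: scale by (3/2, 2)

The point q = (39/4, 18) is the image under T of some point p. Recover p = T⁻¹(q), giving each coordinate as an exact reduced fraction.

p = (-1/2, 0)

T1 = [1 0 1; 0 1 -4; 0 0 1]
T2·T1 = [1 0 7; 0 1 -6; 0 0 1]
T3·…·T1 = [1 0 13; 0 1 -3; 0 0 1]
T4·…·T1 = [1 0 7; 0 1 -9; 0 0 1]
T5·…·T1 = [1 0 7; 0 -1 9; 0 0 1]
T6·…·T1 = [3/2 0 21/2; 0 -2 18; 0 0 1]
det M = -3; M⁻¹ = [2/3 0 -7; 0 -1/2 9; 0 0 1]
M⁻¹ · (39/4, 18)ᵀ = (-1/2, 0)ᵀ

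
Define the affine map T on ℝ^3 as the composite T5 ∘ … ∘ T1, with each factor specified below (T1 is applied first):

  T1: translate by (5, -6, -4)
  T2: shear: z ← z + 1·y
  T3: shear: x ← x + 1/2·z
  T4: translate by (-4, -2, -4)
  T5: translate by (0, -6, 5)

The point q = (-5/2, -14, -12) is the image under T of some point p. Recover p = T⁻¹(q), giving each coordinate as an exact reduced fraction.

p = (3, 0, -3)

T1 = [1 0 0 5; 0 1 0 -6; 0 0 1 -4; 0 0 0 1]
T2·T1 = [1 0 0 5; 0 1 0 -6; 0 1 1 -10; 0 0 0 1]
T3·…·T1 = [1 1/2 1/2 0; 0 1 0 -6; 0 1 1 -10; 0 0 0 1]
T4·…·T1 = [1 1/2 1/2 -4; 0 1 0 -8; 0 1 1 -14; 0 0 0 1]
T5·…·T1 = [1 1/2 1/2 -4; 0 1 0 -14; 0 1 1 -9; 0 0 0 1]
det M = 1; M⁻¹ = [1 0 -1/2 -1/2; 0 1 0 14; 0 -1 1 -5; 0 0 0 1]
M⁻¹ · (-5/2, -14, -12)ᵀ = (3, 0, -3)ᵀ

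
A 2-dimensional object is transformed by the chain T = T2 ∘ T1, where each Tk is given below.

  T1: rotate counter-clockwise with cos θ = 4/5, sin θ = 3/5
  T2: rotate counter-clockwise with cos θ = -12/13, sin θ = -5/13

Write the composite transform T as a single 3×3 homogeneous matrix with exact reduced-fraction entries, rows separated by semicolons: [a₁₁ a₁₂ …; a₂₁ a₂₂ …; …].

T1 = [4/5 -3/5 0; 3/5 4/5 0; 0 0 1]
T2·T1 = [-33/65 56/65 0; -56/65 -33/65 0; 0 0 1]

T = [-33/65 56/65 0; -56/65 -33/65 0; 0 0 1]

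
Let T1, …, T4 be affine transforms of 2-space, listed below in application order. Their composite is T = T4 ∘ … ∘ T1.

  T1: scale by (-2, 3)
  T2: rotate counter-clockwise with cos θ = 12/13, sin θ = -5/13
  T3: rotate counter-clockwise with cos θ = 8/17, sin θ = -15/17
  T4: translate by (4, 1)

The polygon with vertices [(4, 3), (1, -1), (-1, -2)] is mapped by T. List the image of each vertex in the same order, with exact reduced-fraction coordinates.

T1 scale by (-2, 3): (4, 3) → (-8, 9); (1, -1) → (-2, -3); (-1, -2) → (2, -6)
T2 rotate counter-clockwise with cos θ = 12/13, sin θ = -5/13: (-8, 9) → (-51/13, 148/13); (-2, -3) → (-3, -2); (2, -6) → (-6/13, -82/13)
T3 rotate counter-clockwise with cos θ = 8/17, sin θ = -15/17: (-51/13, 148/13) → (1812/221, 1949/221); (-3, -2) → (-54/17, 29/17); (-6/13, -82/13) → (-1278/221, -566/221)
T4 translate by (4, 1): (1812/221, 1949/221) → (2696/221, 2170/221); (-54/17, 29/17) → (14/17, 46/17); (-1278/221, -566/221) → (-394/221, -345/221)

image vertices: (2696/221, 2170/221), (14/17, 46/17), (-394/221, -345/221)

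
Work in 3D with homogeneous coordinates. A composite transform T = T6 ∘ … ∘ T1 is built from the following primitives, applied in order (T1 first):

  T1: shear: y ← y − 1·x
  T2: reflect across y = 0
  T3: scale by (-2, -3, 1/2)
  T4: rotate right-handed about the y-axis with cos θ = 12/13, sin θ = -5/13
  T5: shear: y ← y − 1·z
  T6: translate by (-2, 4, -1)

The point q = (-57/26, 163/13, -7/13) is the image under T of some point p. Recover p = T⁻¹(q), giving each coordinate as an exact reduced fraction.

T1 = [1 0 0 0; -1 1 0 0; 0 0 1 0; 0 0 0 1]
T2·T1 = [1 0 0 0; 1 -1 0 0; 0 0 1 0; 0 0 0 1]
T3·…·T1 = [-2 0 0 0; -3 3 0 0; 0 0 1/2 0; 0 0 0 1]
T4·…·T1 = [-24/13 0 -5/26 0; -3 3 0 0; -10/13 0 6/13 0; 0 0 0 1]
T5·…·T1 = [-24/13 0 -5/26 0; -29/13 3 -6/13 0; -10/13 0 6/13 0; 0 0 0 1]
T6·…·T1 = [-24/13 0 -5/26 -2; -29/13 3 -6/13 4; -10/13 0 6/13 -1; 0 0 0 1]
det M = -3; M⁻¹ = [-6/13 0 -5/26 -29/26; -6/13 1/3 11/78 -55/26; -10/13 0 24/13 4/13; 0 0 0 1]
M⁻¹ · (-57/26, 163/13, -7/13)ᵀ = (0, 3, 1)ᵀ

p = (0, 3, 1)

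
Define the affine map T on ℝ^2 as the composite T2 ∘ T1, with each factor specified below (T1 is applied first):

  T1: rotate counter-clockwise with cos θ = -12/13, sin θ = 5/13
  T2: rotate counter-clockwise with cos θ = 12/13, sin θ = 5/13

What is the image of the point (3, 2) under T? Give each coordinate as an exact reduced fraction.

T1 rotate counter-clockwise with cos θ = -12/13, sin θ = 5/13: (3, 2) → (-46/13, -9/13)
T2 rotate counter-clockwise with cos θ = 12/13, sin θ = 5/13: (-46/13, -9/13) → (-3, -2)

T(p) = (-3, -2)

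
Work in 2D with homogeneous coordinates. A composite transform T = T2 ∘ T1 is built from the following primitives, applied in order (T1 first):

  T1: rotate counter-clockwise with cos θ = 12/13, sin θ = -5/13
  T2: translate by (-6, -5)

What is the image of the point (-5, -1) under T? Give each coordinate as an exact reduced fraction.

T1 rotate counter-clockwise with cos θ = 12/13, sin θ = -5/13: (-5, -1) → (-5, 1)
T2 translate by (-6, -5): (-5, 1) → (-11, -4)

T(p) = (-11, -4)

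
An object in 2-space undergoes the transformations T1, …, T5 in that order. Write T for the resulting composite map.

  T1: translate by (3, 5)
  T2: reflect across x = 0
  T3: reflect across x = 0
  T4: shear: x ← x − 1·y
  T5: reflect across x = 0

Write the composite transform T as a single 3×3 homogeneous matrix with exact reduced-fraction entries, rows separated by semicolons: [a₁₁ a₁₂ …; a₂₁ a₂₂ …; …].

T = [-1 1 2; 0 1 5; 0 0 1]

T1 = [1 0 3; 0 1 5; 0 0 1]
T2·T1 = [-1 0 -3; 0 1 5; 0 0 1]
T3·…·T1 = [1 0 3; 0 1 5; 0 0 1]
T4·…·T1 = [1 -1 -2; 0 1 5; 0 0 1]
T5·…·T1 = [-1 1 2; 0 1 5; 0 0 1]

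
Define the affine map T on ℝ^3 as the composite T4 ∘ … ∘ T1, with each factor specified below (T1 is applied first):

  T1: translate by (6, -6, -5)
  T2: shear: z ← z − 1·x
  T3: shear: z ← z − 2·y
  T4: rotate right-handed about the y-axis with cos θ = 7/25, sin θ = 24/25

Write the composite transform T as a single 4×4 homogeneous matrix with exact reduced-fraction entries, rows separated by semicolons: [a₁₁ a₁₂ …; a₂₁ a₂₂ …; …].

T = [-17/25 -48/25 24/25 66/25; 0 1 0 -6; -31/25 -14/25 7/25 -137/25; 0 0 0 1]

T1 = [1 0 0 6; 0 1 0 -6; 0 0 1 -5; 0 0 0 1]
T2·T1 = [1 0 0 6; 0 1 0 -6; -1 0 1 -11; 0 0 0 1]
T3·…·T1 = [1 0 0 6; 0 1 0 -6; -1 -2 1 1; 0 0 0 1]
T4·…·T1 = [-17/25 -48/25 24/25 66/25; 0 1 0 -6; -31/25 -14/25 7/25 -137/25; 0 0 0 1]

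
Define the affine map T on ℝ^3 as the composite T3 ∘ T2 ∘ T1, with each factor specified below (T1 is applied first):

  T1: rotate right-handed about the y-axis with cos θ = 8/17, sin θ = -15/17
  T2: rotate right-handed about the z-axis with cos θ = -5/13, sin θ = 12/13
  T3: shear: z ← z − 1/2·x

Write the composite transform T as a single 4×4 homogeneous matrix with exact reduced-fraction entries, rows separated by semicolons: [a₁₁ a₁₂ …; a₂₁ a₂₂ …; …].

T = [-40/221 -12/13 75/221 0; 96/221 -5/13 -180/221 0; 215/221 6/13 133/442 0; 0 0 0 1]

T1 = [8/17 0 -15/17 0; 0 1 0 0; 15/17 0 8/17 0; 0 0 0 1]
T2·T1 = [-40/221 -12/13 75/221 0; 96/221 -5/13 -180/221 0; 15/17 0 8/17 0; 0 0 0 1]
T3·…·T1 = [-40/221 -12/13 75/221 0; 96/221 -5/13 -180/221 0; 215/221 6/13 133/442 0; 0 0 0 1]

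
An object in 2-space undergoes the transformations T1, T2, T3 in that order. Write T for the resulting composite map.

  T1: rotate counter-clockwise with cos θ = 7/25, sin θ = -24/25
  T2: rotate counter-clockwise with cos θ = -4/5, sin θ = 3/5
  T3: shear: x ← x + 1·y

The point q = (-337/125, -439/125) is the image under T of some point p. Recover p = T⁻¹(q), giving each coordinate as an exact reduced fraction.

T1 = [7/25 24/25 0; -24/25 7/25 0; 0 0 1]
T2·T1 = [44/125 -117/125 0; 117/125 44/125 0; 0 0 1]
T3·…·T1 = [161/125 -73/125 0; 117/125 44/125 0; 0 0 1]
det M = 1; M⁻¹ = [44/125 73/125 0; -117/125 161/125 0; 0 0 1]
M⁻¹ · (-337/125, -439/125)ᵀ = (-3, -2)ᵀ

p = (-3, -2)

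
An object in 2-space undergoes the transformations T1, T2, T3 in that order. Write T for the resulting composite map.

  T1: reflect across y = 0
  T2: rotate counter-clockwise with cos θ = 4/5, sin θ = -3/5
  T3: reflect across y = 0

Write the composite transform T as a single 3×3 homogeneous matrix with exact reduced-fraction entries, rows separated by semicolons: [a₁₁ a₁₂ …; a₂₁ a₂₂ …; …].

T = [4/5 -3/5 0; 3/5 4/5 0; 0 0 1]

T1 = [1 0 0; 0 -1 0; 0 0 1]
T2·T1 = [4/5 -3/5 0; -3/5 -4/5 0; 0 0 1]
T3·…·T1 = [4/5 -3/5 0; 3/5 4/5 0; 0 0 1]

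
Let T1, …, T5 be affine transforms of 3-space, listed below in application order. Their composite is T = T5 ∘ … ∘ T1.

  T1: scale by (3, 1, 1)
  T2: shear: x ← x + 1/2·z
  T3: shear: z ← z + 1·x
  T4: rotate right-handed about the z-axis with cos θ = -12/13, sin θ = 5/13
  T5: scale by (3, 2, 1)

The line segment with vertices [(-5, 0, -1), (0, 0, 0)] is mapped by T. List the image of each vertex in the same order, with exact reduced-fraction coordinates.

T1 scale by (3, 1, 1): (-5, 0, -1) → (-15, 0, -1); (0, 0, 0) → (0, 0, 0)
T2 shear: x ← x + 1/2·z: (-15, 0, -1) → (-31/2, 0, -1); (0, 0, 0) → (0, 0, 0)
T3 shear: z ← z + 1·x: (-31/2, 0, -1) → (-31/2, 0, -33/2); (0, 0, 0) → (0, 0, 0)
T4 rotate right-handed about the z-axis with cos θ = -12/13, sin θ = 5/13: (-31/2, 0, -33/2) → (186/13, -155/26, -33/2); (0, 0, 0) → (0, 0, 0)
T5 scale by (3, 2, 1): (186/13, -155/26, -33/2) → (558/13, -155/13, -33/2); (0, 0, 0) → (0, 0, 0)

image vertices: (558/13, -155/13, -33/2), (0, 0, 0)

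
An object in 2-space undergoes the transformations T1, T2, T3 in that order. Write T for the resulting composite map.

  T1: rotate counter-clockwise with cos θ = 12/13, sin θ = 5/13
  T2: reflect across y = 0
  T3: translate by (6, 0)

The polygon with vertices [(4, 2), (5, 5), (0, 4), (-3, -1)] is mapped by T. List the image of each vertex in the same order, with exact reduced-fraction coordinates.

image vertices: (116/13, -44/13), (113/13, -85/13), (58/13, -48/13), (47/13, 27/13)

T1 rotate counter-clockwise with cos θ = 12/13, sin θ = 5/13: (4, 2) → (38/13, 44/13); (5, 5) → (35/13, 85/13); (0, 4) → (-20/13, 48/13); (-3, -1) → (-31/13, -27/13)
T2 reflect across y = 0: (38/13, 44/13) → (38/13, -44/13); (35/13, 85/13) → (35/13, -85/13); (-20/13, 48/13) → (-20/13, -48/13); (-31/13, -27/13) → (-31/13, 27/13)
T3 translate by (6, 0): (38/13, -44/13) → (116/13, -44/13); (35/13, -85/13) → (113/13, -85/13); (-20/13, -48/13) → (58/13, -48/13); (-31/13, 27/13) → (47/13, 27/13)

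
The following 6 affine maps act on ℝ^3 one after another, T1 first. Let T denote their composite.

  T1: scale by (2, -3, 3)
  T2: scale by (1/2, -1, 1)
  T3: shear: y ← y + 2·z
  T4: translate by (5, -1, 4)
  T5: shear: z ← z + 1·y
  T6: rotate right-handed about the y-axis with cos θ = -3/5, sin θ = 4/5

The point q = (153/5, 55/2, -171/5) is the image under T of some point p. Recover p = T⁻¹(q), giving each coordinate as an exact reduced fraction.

T1 = [2 0 0 0; 0 -3 0 0; 0 0 3 0; 0 0 0 1]
T2·T1 = [1 0 0 0; 0 3 0 0; 0 0 3 0; 0 0 0 1]
T3·…·T1 = [1 0 0 0; 0 3 6 0; 0 0 3 0; 0 0 0 1]
T4·…·T1 = [1 0 0 5; 0 3 6 -1; 0 0 3 4; 0 0 0 1]
T5·…·T1 = [1 0 0 5; 0 3 6 -1; 0 3 9 3; 0 0 0 1]
T6·…·T1 = [-3/5 12/5 36/5 -3/5; 0 3 6 -1; -4/5 -9/5 -27/5 -29/5; 0 0 0 1]
det M = 9; M⁻¹ = [-3/5 0 -4/5 -5; -8/15 1 2/5 3; 4/15 -1/3 -1/5 -4/3; 0 0 0 1]
M⁻¹ · (153/5, 55/2, -171/5)ᵀ = (4, 1/2, 9/2)ᵀ

p = (4, 1/2, 9/2)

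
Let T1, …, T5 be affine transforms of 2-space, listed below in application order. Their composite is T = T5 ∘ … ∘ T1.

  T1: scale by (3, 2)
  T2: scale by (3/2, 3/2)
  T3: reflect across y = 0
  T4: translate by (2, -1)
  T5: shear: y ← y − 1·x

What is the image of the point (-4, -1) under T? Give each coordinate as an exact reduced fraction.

T(p) = (-16, 18)

T1 scale by (3, 2): (-4, -1) → (-12, -2)
T2 scale by (3/2, 3/2): (-12, -2) → (-18, -3)
T3 reflect across y = 0: (-18, -3) → (-18, 3)
T4 translate by (2, -1): (-18, 3) → (-16, 2)
T5 shear: y ← y − 1·x: (-16, 2) → (-16, 18)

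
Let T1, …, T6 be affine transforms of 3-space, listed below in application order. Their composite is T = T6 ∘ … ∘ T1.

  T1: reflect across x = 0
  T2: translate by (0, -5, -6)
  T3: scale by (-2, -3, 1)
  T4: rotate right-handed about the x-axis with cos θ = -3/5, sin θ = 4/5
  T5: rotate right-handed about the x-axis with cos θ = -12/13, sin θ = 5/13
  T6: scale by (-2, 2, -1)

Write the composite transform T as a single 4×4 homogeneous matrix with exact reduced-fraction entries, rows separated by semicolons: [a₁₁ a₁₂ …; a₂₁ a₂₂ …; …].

T1 = [-1 0 0 0; 0 1 0 0; 0 0 1 0; 0 0 0 1]
T2·T1 = [-1 0 0 0; 0 1 0 -5; 0 0 1 -6; 0 0 0 1]
T3·…·T1 = [2 0 0 0; 0 -3 0 15; 0 0 1 -6; 0 0 0 1]
T4·…·T1 = [2 0 0 0; 0 9/5 -4/5 -21/5; 0 -12/5 -3/5 78/5; 0 0 0 1]
T5·…·T1 = [2 0 0 0; 0 -48/65 63/65 -138/65; 0 189/65 16/65 -1041/65; 0 0 0 1]
T6·…·T1 = [-4 0 0 0; 0 -96/65 126/65 -276/65; 0 -189/65 -16/65 1041/65; 0 0 0 1]

T = [-4 0 0 0; 0 -96/65 126/65 -276/65; 0 -189/65 -16/65 1041/65; 0 0 0 1]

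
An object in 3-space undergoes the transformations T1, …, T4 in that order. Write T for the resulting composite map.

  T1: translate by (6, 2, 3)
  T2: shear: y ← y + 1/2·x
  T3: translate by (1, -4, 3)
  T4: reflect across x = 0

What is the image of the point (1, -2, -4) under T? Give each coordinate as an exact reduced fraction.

T(p) = (-8, -1/2, 2)

T1 translate by (6, 2, 3): (1, -2, -4) → (7, 0, -1)
T2 shear: y ← y + 1/2·x: (7, 0, -1) → (7, 7/2, -1)
T3 translate by (1, -4, 3): (7, 7/2, -1) → (8, -1/2, 2)
T4 reflect across x = 0: (8, -1/2, 2) → (-8, -1/2, 2)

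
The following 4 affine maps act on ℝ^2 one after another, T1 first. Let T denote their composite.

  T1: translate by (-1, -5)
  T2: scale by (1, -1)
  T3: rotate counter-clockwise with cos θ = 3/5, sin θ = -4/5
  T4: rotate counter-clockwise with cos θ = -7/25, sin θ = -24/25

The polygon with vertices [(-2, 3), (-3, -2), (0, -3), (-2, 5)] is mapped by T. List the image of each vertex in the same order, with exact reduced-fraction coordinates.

image vertices: (439/125, -102/125), (776/125, -643/125), (469/125, -892/125), (351/125, 132/125)

T1 translate by (-1, -5): (-2, 3) → (-3, -2); (-3, -2) → (-4, -7); (0, -3) → (-1, -8); (-2, 5) → (-3, 0)
T2 scale by (1, -1): (-3, -2) → (-3, 2); (-4, -7) → (-4, 7); (-1, -8) → (-1, 8); (-3, 0) → (-3, 0)
T3 rotate counter-clockwise with cos θ = 3/5, sin θ = -4/5: (-3, 2) → (-1/5, 18/5); (-4, 7) → (16/5, 37/5); (-1, 8) → (29/5, 28/5); (-3, 0) → (-9/5, 12/5)
T4 rotate counter-clockwise with cos θ = -7/25, sin θ = -24/25: (-1/5, 18/5) → (439/125, -102/125); (16/5, 37/5) → (776/125, -643/125); (29/5, 28/5) → (469/125, -892/125); (-9/5, 12/5) → (351/125, 132/125)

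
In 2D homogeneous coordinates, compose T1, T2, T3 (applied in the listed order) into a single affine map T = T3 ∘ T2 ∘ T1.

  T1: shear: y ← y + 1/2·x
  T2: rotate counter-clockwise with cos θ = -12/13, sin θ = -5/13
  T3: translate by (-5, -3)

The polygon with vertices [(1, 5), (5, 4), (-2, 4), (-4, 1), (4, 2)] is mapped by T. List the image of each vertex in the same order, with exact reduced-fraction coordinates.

T1 shear: y ← y + 1/2·x: (1, 5) → (1, 11/2); (5, 4) → (5, 13/2); (-2, 4) → (-2, 3); (-4, 1) → (-4, -1); (4, 2) → (4, 4)
T2 rotate counter-clockwise with cos θ = -12/13, sin θ = -5/13: (1, 11/2) → (31/26, -71/13); (5, 13/2) → (-55/26, -103/13); (-2, 3) → (3, -2); (-4, -1) → (43/13, 32/13); (4, 4) → (-28/13, -68/13)
T3 translate by (-5, -3): (31/26, -71/13) → (-99/26, -110/13); (-55/26, -103/13) → (-185/26, -142/13); (3, -2) → (-2, -5); (43/13, 32/13) → (-22/13, -7/13); (-28/13, -68/13) → (-93/13, -107/13)

image vertices: (-99/26, -110/13), (-185/26, -142/13), (-2, -5), (-22/13, -7/13), (-93/13, -107/13)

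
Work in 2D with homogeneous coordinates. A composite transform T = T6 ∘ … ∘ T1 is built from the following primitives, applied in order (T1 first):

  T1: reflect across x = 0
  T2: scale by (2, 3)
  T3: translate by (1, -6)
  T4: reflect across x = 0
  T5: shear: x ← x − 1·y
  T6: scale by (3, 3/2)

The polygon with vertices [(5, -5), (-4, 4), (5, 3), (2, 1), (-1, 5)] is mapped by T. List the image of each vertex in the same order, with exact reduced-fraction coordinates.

image vertices: (90, -63/2), (-45, 9), (18, 9/2), (18, -9/2), (-36, 27/2)

T1 reflect across x = 0: (5, -5) → (-5, -5); (-4, 4) → (4, 4); (5, 3) → (-5, 3); (2, 1) → (-2, 1); (-1, 5) → (1, 5)
T2 scale by (2, 3): (-5, -5) → (-10, -15); (4, 4) → (8, 12); (-5, 3) → (-10, 9); (-2, 1) → (-4, 3); (1, 5) → (2, 15)
T3 translate by (1, -6): (-10, -15) → (-9, -21); (8, 12) → (9, 6); (-10, 9) → (-9, 3); (-4, 3) → (-3, -3); (2, 15) → (3, 9)
T4 reflect across x = 0: (-9, -21) → (9, -21); (9, 6) → (-9, 6); (-9, 3) → (9, 3); (-3, -3) → (3, -3); (3, 9) → (-3, 9)
T5 shear: x ← x − 1·y: (9, -21) → (30, -21); (-9, 6) → (-15, 6); (9, 3) → (6, 3); (3, -3) → (6, -3); (-3, 9) → (-12, 9)
T6 scale by (3, 3/2): (30, -21) → (90, -63/2); (-15, 6) → (-45, 9); (6, 3) → (18, 9/2); (6, -3) → (18, -9/2); (-12, 9) → (-36, 27/2)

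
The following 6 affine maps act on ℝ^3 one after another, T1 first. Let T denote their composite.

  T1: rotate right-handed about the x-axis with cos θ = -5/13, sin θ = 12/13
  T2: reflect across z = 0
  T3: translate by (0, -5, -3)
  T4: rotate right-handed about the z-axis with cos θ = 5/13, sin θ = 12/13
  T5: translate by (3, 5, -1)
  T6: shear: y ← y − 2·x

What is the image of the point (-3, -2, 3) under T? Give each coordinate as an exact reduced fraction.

T1 rotate right-handed about the x-axis with cos θ = -5/13, sin θ = 12/13: (-3, -2, 3) → (-3, -2, -3)
T2 reflect across z = 0: (-3, -2, -3) → (-3, -2, 3)
T3 translate by (0, -5, -3): (-3, -2, 3) → (-3, -7, 0)
T4 rotate right-handed about the z-axis with cos θ = 5/13, sin θ = 12/13: (-3, -7, 0) → (69/13, -71/13, 0)
T5 translate by (3, 5, -1): (69/13, -71/13, 0) → (108/13, -6/13, -1)
T6 shear: y ← y − 2·x: (108/13, -6/13, -1) → (108/13, -222/13, -1)

T(p) = (108/13, -222/13, -1)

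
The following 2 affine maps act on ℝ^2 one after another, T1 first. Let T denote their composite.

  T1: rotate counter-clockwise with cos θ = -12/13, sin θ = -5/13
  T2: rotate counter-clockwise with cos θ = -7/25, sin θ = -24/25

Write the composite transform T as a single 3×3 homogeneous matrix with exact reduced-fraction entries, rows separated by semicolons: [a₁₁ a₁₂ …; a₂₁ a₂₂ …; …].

T = [-36/325 -323/325 0; 323/325 -36/325 0; 0 0 1]

T1 = [-12/13 5/13 0; -5/13 -12/13 0; 0 0 1]
T2·T1 = [-36/325 -323/325 0; 323/325 -36/325 0; 0 0 1]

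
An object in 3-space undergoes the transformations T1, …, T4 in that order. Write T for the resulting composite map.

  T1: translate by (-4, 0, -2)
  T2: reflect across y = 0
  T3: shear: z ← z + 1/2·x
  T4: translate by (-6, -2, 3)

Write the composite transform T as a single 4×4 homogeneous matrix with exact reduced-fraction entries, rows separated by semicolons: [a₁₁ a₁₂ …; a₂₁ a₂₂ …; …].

T1 = [1 0 0 -4; 0 1 0 0; 0 0 1 -2; 0 0 0 1]
T2·T1 = [1 0 0 -4; 0 -1 0 0; 0 0 1 -2; 0 0 0 1]
T3·…·T1 = [1 0 0 -4; 0 -1 0 0; 1/2 0 1 -4; 0 0 0 1]
T4·…·T1 = [1 0 0 -10; 0 -1 0 -2; 1/2 0 1 -1; 0 0 0 1]

T = [1 0 0 -10; 0 -1 0 -2; 1/2 0 1 -1; 0 0 0 1]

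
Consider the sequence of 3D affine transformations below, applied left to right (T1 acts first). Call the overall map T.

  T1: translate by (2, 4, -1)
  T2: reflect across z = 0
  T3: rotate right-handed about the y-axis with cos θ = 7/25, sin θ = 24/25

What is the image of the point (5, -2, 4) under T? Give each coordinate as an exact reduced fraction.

T1 translate by (2, 4, -1): (5, -2, 4) → (7, 2, 3)
T2 reflect across z = 0: (7, 2, 3) → (7, 2, -3)
T3 rotate right-handed about the y-axis with cos θ = 7/25, sin θ = 24/25: (7, 2, -3) → (-23/25, 2, -189/25)

T(p) = (-23/25, 2, -189/25)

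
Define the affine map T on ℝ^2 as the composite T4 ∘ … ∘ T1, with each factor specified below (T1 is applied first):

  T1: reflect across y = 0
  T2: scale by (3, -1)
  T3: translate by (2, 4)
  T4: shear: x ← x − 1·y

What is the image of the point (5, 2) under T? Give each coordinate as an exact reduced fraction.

T(p) = (11, 6)

T1 reflect across y = 0: (5, 2) → (5, -2)
T2 scale by (3, -1): (5, -2) → (15, 2)
T3 translate by (2, 4): (15, 2) → (17, 6)
T4 shear: x ← x − 1·y: (17, 6) → (11, 6)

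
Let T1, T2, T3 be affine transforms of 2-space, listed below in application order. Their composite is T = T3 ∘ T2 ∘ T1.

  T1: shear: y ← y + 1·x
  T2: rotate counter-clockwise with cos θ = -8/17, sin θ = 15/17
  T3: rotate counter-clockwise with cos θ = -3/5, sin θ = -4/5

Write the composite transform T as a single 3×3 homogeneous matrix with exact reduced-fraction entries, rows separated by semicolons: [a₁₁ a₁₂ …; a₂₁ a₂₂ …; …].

T1 = [1 0 0; 1 1 0; 0 0 1]
T2·T1 = [-23/17 -15/17 0; 7/17 -8/17 0; 0 0 1]
T3·…·T1 = [97/85 13/85 0; 71/85 84/85 0; 0 0 1]

T = [97/85 13/85 0; 71/85 84/85 0; 0 0 1]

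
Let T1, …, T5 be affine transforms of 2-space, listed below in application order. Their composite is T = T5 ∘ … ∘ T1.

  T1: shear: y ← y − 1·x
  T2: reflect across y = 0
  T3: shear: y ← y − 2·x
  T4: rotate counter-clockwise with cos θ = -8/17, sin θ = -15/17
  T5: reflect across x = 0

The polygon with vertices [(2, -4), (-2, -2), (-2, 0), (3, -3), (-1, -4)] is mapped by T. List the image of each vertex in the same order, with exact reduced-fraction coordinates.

image vertices: (-14/17, -46/17), (-76/17, -2/17), (-46/17, 14/17), (24/17, -45/17), (-83/17, -25/17)

T1 shear: y ← y − 1·x: (2, -4) → (2, -6); (-2, -2) → (-2, 0); (-2, 0) → (-2, 2); (3, -3) → (3, -6); (-1, -4) → (-1, -3)
T2 reflect across y = 0: (2, -6) → (2, 6); (-2, 0) → (-2, 0); (-2, 2) → (-2, -2); (3, -6) → (3, 6); (-1, -3) → (-1, 3)
T3 shear: y ← y − 2·x: (2, 6) → (2, 2); (-2, 0) → (-2, 4); (-2, -2) → (-2, 2); (3, 6) → (3, 0); (-1, 3) → (-1, 5)
T4 rotate counter-clockwise with cos θ = -8/17, sin θ = -15/17: (2, 2) → (14/17, -46/17); (-2, 4) → (76/17, -2/17); (-2, 2) → (46/17, 14/17); (3, 0) → (-24/17, -45/17); (-1, 5) → (83/17, -25/17)
T5 reflect across x = 0: (14/17, -46/17) → (-14/17, -46/17); (76/17, -2/17) → (-76/17, -2/17); (46/17, 14/17) → (-46/17, 14/17); (-24/17, -45/17) → (24/17, -45/17); (83/17, -25/17) → (-83/17, -25/17)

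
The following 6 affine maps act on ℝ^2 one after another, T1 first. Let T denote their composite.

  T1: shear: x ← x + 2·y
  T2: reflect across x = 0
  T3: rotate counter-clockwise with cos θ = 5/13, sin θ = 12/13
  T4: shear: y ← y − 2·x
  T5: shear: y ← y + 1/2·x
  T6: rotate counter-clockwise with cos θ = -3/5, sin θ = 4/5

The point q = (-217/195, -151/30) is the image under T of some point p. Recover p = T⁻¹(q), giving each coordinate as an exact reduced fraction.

p = (-3, 8/3)

T1 = [1 2 0; 0 1 0; 0 0 1]
T2·T1 = [-1 -2 0; 0 1 0; 0 0 1]
T3·…·T1 = [-5/13 -22/13 0; -12/13 -19/13 0; 0 0 1]
T4·…·T1 = [-5/13 -22/13 0; -2/13 25/13 0; 0 0 1]
T5·…·T1 = [-5/13 -22/13 0; -9/26 14/13 0; 0 0 1]
T6·…·T1 = [33/65 2/13 0; -1/10 -2 0; 0 0 1]
det M = -1; M⁻¹ = [2 2/13 0; -1/10 -33/65 0; 0 0 1]
M⁻¹ · (-217/195, -151/30)ᵀ = (-3, 8/3)ᵀ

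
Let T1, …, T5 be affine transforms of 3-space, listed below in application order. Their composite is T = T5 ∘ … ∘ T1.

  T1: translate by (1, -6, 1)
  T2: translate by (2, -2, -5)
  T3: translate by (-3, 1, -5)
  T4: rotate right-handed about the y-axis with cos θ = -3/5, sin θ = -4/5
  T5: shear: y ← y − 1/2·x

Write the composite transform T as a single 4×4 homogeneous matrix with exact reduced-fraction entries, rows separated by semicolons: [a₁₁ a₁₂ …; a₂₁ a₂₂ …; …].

T = [-3/5 0 -4/5 36/5; 3/10 1 2/5 -53/5; 4/5 0 -3/5 27/5; 0 0 0 1]

T1 = [1 0 0 1; 0 1 0 -6; 0 0 1 1; 0 0 0 1]
T2·T1 = [1 0 0 3; 0 1 0 -8; 0 0 1 -4; 0 0 0 1]
T3·…·T1 = [1 0 0 0; 0 1 0 -7; 0 0 1 -9; 0 0 0 1]
T4·…·T1 = [-3/5 0 -4/5 36/5; 0 1 0 -7; 4/5 0 -3/5 27/5; 0 0 0 1]
T5·…·T1 = [-3/5 0 -4/5 36/5; 3/10 1 2/5 -53/5; 4/5 0 -3/5 27/5; 0 0 0 1]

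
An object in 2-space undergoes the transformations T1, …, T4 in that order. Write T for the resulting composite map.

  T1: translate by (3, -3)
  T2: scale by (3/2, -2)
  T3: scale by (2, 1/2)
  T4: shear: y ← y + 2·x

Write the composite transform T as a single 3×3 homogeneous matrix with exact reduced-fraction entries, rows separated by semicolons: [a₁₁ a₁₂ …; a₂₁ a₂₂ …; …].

T = [3 0 9; 6 -1 21; 0 0 1]

T1 = [1 0 3; 0 1 -3; 0 0 1]
T2·T1 = [3/2 0 9/2; 0 -2 6; 0 0 1]
T3·…·T1 = [3 0 9; 0 -1 3; 0 0 1]
T4·…·T1 = [3 0 9; 6 -1 21; 0 0 1]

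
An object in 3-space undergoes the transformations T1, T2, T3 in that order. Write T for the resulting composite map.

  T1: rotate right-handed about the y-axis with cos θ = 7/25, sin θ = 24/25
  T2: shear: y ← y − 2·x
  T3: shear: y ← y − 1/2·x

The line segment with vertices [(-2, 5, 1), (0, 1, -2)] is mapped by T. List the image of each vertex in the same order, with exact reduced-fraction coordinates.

image vertices: (2/5, 4, 11/5), (-48/25, 29/5, -14/25)

T1 rotate right-handed about the y-axis with cos θ = 7/25, sin θ = 24/25: (-2, 5, 1) → (2/5, 5, 11/5); (0, 1, -2) → (-48/25, 1, -14/25)
T2 shear: y ← y − 2·x: (2/5, 5, 11/5) → (2/5, 21/5, 11/5); (-48/25, 1, -14/25) → (-48/25, 121/25, -14/25)
T3 shear: y ← y − 1/2·x: (2/5, 21/5, 11/5) → (2/5, 4, 11/5); (-48/25, 121/25, -14/25) → (-48/25, 29/5, -14/25)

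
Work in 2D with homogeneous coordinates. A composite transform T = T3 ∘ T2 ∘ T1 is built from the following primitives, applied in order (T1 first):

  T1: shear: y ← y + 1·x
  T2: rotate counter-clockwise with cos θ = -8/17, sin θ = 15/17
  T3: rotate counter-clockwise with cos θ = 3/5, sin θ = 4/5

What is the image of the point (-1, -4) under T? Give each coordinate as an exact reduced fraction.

T1 shear: y ← y + 1·x: (-1, -4) → (-1, -5)
T2 rotate counter-clockwise with cos θ = -8/17, sin θ = 15/17: (-1, -5) → (83/17, 25/17)
T3 rotate counter-clockwise with cos θ = 3/5, sin θ = 4/5: (83/17, 25/17) → (149/85, 407/85)

T(p) = (149/85, 407/85)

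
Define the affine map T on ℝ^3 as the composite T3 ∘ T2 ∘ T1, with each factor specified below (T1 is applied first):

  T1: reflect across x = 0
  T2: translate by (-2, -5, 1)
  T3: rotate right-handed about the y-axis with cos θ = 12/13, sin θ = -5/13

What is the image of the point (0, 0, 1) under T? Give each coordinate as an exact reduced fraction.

T(p) = (-34/13, -5, 14/13)

T1 reflect across x = 0: (0, 0, 1) → (0, 0, 1)
T2 translate by (-2, -5, 1): (0, 0, 1) → (-2, -5, 2)
T3 rotate right-handed about the y-axis with cos θ = 12/13, sin θ = -5/13: (-2, -5, 2) → (-34/13, -5, 14/13)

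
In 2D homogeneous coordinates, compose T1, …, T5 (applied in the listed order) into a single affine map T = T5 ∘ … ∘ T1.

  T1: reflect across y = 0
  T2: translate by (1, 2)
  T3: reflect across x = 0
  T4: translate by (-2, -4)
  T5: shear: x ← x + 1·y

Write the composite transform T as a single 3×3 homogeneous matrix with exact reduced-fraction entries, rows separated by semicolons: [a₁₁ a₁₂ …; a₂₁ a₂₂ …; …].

T = [-1 -1 -5; 0 -1 -2; 0 0 1]

T1 = [1 0 0; 0 -1 0; 0 0 1]
T2·T1 = [1 0 1; 0 -1 2; 0 0 1]
T3·…·T1 = [-1 0 -1; 0 -1 2; 0 0 1]
T4·…·T1 = [-1 0 -3; 0 -1 -2; 0 0 1]
T5·…·T1 = [-1 -1 -5; 0 -1 -2; 0 0 1]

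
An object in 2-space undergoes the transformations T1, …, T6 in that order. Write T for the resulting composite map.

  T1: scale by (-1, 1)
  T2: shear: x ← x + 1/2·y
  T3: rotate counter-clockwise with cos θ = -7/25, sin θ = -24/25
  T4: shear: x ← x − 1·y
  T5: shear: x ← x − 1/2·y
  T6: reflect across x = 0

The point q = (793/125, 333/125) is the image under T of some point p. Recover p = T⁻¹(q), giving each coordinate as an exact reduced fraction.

T1 = [-1 0 0; 0 1 0; 0 0 1]
T2·T1 = [-1 1/2 0; 0 1 0; 0 0 1]
T3·…·T1 = [7/25 41/50 0; 24/25 -19/25 0; 0 0 1]
T4·…·T1 = [-17/25 79/50 0; 24/25 -19/25 0; 0 0 1]
T5·…·T1 = [-29/25 49/25 0; 24/25 -19/25 0; 0 0 1]
T6·…·T1 = [29/25 -49/25 0; 24/25 -19/25 0; 0 0 1]
det M = 1; M⁻¹ = [-19/25 49/25 0; -24/25 29/25 0; 0 0 1]
M⁻¹ · (793/125, 333/125)ᵀ = (2/5, -3)ᵀ

p = (2/5, -3)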